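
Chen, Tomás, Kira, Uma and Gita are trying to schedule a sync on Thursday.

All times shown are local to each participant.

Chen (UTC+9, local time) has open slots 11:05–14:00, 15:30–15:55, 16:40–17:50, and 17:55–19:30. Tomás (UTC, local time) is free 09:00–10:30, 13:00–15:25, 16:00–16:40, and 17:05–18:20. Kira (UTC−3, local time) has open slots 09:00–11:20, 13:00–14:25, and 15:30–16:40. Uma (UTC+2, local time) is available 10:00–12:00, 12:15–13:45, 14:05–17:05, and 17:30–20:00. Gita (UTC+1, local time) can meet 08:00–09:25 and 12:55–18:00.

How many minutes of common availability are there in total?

Chen → UTC: 02:05–05:00, 06:30–06:55, 07:40–08:50, 08:55–10:30.
Tomás → UTC: 09:00–10:30, 13:00–15:25, 16:00–16:40, 17:05–18:20.
Kira → UTC: 12:00–14:20, 16:00–17:25, 18:30–19:40.
Uma → UTC: 08:00–10:00, 10:15–11:45, 12:05–15:05, 15:30–18:00.
Gita → UTC: 07:00–08:25, 11:55–17:00.
Chen ∩ Tomás: 09:00–10:30.
Chen ∩ Tomás ∩ Kira: (none).
Chen ∩ Tomás ∩ Kira ∩ Uma: (none).
Chen ∩ Tomás ∩ Kira ∩ Uma ∩ Gita: (none).
Total common minutes: 0.

0 minutes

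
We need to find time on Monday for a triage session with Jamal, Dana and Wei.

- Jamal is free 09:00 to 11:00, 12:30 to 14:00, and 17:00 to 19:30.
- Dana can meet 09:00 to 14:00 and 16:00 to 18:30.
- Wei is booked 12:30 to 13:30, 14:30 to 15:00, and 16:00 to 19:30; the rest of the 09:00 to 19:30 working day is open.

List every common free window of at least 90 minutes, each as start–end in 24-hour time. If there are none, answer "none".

09:00–11:00

Wei free within 09:00–19:30: 09:00–12:30, 13:30–14:30, 15:00–16:00.
Jamal ∩ Dana: 09:00–11:00, 12:30–14:00, 17:00–18:30.
Jamal ∩ Dana ∩ Wei: 09:00–11:00, 13:30–14:00.
Windows ≥ 90 min: 09:00–11:00.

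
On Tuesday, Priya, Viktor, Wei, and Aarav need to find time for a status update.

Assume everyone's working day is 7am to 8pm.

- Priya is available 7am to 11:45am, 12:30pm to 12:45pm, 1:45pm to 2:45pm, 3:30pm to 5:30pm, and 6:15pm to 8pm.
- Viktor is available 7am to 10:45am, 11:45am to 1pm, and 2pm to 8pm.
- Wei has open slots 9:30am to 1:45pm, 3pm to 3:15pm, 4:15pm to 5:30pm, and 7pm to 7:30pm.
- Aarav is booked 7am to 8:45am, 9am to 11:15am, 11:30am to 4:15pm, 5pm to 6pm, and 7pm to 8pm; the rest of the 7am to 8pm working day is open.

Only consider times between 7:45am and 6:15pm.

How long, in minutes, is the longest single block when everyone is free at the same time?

Aarav free within 07:00–20:00: 08:45–09:00, 11:15–11:30, 16:15–17:00, 18:00–19:00.
Priya ∩ Viktor: 07:00–10:45, 12:30–12:45, 14:00–14:45, 15:30–17:30, 18:15–20:00.
Priya ∩ Viktor ∩ Wei: 09:30–10:45, 12:30–12:45, 16:15–17:30, 19:00–19:30.
Priya ∩ Viktor ∩ Wei ∩ Aarav: 16:15–17:00.
Restricted to 07:45–18:15: 16:15–17:00.
Single common window of 45 minutes.

45 minutes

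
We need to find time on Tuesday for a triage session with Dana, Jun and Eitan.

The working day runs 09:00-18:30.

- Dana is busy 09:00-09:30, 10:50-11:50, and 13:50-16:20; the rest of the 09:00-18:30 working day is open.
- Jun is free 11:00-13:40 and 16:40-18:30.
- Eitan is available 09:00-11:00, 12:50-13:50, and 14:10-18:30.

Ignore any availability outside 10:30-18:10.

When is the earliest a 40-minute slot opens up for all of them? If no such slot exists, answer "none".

12:50

Dana free within 09:00–18:30: 09:30–10:50, 11:50–13:50, 16:20–18:30.
Dana ∩ Jun: 11:50–13:40, 16:40–18:30.
Dana ∩ Jun ∩ Eitan: 12:50–13:40, 16:40–18:30.
Restricted to 10:30–18:10: 12:50–13:40, 16:40–18:10.
Windows ≥ 40 min: 12:50–13:40, 16:40–18:10.
Earliest such window starts at 12:50.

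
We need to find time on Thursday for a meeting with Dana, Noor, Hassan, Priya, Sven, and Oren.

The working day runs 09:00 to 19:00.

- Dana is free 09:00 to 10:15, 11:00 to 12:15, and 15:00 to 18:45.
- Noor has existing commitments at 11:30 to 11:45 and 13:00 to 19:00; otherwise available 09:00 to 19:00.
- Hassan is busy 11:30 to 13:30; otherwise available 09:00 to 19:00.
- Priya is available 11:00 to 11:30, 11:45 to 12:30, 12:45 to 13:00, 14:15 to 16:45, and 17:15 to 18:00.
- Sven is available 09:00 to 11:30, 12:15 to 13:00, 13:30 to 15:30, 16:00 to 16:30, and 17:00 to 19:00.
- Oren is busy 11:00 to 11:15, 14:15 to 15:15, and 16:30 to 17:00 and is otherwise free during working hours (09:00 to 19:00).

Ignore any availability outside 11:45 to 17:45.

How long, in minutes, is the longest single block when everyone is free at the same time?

0 minutes

Noor free within 09:00–19:00: 09:00–11:30, 11:45–13:00.
Hassan free within 09:00–19:00: 09:00–11:30, 13:30–19:00.
Oren free within 09:00–19:00: 09:00–11:00, 11:15–14:15, 15:15–16:30, 17:00–19:00.
Dana ∩ Noor: 09:00–10:15, 11:00–11:30, 11:45–12:15.
Dana ∩ Noor ∩ Hassan: 09:00–10:15, 11:00–11:30.
Dana ∩ Noor ∩ Hassan ∩ Priya: 11:00–11:30.
Dana ∩ Noor ∩ Hassan ∩ Priya ∩ Sven: 11:00–11:30.
Dana ∩ Noor ∩ Hassan ∩ Priya ∩ Sven ∩ Oren: 11:15–11:30.
Restricted to 11:45–17:45: (none).
No common window.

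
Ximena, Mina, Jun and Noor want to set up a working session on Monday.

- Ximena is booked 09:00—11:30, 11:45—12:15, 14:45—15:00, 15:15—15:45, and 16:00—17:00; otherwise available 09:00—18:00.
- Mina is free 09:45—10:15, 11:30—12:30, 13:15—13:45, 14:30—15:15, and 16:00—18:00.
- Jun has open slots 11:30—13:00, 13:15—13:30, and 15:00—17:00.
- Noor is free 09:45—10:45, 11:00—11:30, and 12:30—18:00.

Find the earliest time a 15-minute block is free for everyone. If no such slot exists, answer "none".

Ximena free within 09:00–18:00: 11:30–11:45, 12:15–14:45, 15:00–15:15, 15:45–16:00, 17:00–18:00.
Ximena ∩ Mina: 11:30–11:45, 12:15–12:30, 13:15–13:45, 14:30–14:45, 15:00–15:15, 17:00–18:00.
Ximena ∩ Mina ∩ Jun: 11:30–11:45, 12:15–12:30, 13:15–13:30, 15:00–15:15.
Ximena ∩ Mina ∩ Jun ∩ Noor: 13:15–13:30, 15:00–15:15.
Windows ≥ 15 min: 13:15–13:30, 15:00–15:15.
Earliest such window starts at 13:15.

13:15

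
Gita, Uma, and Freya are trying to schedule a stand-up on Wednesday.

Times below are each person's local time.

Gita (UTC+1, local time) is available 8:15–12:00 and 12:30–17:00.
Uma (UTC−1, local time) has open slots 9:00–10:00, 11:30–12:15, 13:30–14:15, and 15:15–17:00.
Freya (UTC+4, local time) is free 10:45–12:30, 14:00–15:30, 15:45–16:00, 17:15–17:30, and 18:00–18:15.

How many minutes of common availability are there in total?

60 minutes

Gita → UTC: 07:15–11:00, 11:30–16:00.
Uma → UTC: 10:00–11:00, 12:30–13:15, 14:30–15:15, 16:15–18:00.
Freya → UTC: 06:45–08:30, 10:00–11:30, 11:45–12:00, 13:15–13:30, 14:00–14:15.
Gita ∩ Uma: 10:00–11:00, 12:30–13:15, 14:30–15:15.
Gita ∩ Uma ∩ Freya: 10:00–11:00.
Total common minutes: 60.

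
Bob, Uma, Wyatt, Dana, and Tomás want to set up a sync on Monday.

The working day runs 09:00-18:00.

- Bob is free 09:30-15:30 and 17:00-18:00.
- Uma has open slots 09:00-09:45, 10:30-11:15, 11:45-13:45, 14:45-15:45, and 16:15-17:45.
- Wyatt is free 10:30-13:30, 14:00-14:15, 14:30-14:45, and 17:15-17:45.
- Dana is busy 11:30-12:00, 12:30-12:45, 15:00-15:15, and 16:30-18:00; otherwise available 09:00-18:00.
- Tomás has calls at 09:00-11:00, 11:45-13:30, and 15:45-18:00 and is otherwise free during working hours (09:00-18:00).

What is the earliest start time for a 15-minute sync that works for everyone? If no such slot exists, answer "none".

Dana free within 09:00–18:00: 09:00–11:30, 12:00–12:30, 12:45–15:00, 15:15–16:30.
Tomás free within 09:00–18:00: 11:00–11:45, 13:30–15:45.
Bob ∩ Uma: 09:30–09:45, 10:30–11:15, 11:45–13:45, 14:45–15:30, 17:00–17:45.
Bob ∩ Uma ∩ Wyatt: 10:30–11:15, 11:45–13:30, 17:15–17:45.
Bob ∩ Uma ∩ Wyatt ∩ Dana: 10:30–11:15, 12:00–12:30, 12:45–13:30.
Bob ∩ Uma ∩ Wyatt ∩ Dana ∩ Tomás: 11:00–11:15.
Windows ≥ 15 min: 11:00–11:15.
Earliest such window starts at 11:00.

11:00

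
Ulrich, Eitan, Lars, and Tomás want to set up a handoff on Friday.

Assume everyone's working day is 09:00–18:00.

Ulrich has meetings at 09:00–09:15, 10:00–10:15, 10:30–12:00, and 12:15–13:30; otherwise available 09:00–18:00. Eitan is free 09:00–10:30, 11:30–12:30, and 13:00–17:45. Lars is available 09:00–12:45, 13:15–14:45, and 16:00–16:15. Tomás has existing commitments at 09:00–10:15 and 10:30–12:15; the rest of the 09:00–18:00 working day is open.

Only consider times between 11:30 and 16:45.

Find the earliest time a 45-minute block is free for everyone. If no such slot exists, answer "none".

Ulrich free within 09:00–18:00: 09:15–10:00, 10:15–10:30, 12:00–12:15, 13:30–18:00.
Tomás free within 09:00–18:00: 10:15–10:30, 12:15–18:00.
Ulrich ∩ Eitan: 09:15–10:00, 10:15–10:30, 12:00–12:15, 13:30–17:45.
Ulrich ∩ Eitan ∩ Lars: 09:15–10:00, 10:15–10:30, 12:00–12:15, 13:30–14:45, 16:00–16:15.
Ulrich ∩ Eitan ∩ Lars ∩ Tomás: 10:15–10:30, 13:30–14:45, 16:00–16:15.
Restricted to 11:30–16:45: 13:30–14:45, 16:00–16:15.
Windows ≥ 45 min: 13:30–14:45.
Earliest such window starts at 13:30.

13:30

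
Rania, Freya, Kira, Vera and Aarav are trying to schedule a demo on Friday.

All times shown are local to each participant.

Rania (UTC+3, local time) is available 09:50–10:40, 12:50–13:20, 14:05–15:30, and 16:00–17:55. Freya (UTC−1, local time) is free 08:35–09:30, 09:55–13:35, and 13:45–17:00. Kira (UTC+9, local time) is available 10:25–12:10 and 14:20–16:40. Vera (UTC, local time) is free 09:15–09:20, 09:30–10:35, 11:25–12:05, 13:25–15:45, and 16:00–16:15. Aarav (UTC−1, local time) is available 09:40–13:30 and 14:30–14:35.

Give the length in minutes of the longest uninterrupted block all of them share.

0 minutes

Rania → UTC: 06:50–07:40, 09:50–10:20, 11:05–12:30, 13:00–14:55.
Freya → UTC: 09:35–10:30, 10:55–14:35, 14:45–18:00.
Kira → UTC: 01:25–03:10, 05:20–07:40.
Vera → UTC: 09:15–09:20, 09:30–10:35, 11:25–12:05, 13:25–15:45, 16:00–16:15.
Aarav → UTC: 10:40–14:30, 15:30–15:35.
Rania ∩ Freya: 09:50–10:20, 11:05–12:30, 13:00–14:35, 14:45–14:55.
Rania ∩ Freya ∩ Kira: (none).
Rania ∩ Freya ∩ Kira ∩ Vera: (none).
Rania ∩ Freya ∩ Kira ∩ Vera ∩ Aarav: (none).
No common window.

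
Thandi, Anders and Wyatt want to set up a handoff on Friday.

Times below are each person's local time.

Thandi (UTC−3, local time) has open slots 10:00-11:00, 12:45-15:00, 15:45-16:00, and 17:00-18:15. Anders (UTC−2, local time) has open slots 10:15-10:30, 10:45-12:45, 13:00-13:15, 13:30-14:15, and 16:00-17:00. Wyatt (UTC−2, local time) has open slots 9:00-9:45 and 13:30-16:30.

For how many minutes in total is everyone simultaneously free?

Thandi → UTC: 13:00–14:00, 15:45–18:00, 18:45–19:00, 20:00–21:15.
Anders → UTC: 12:15–12:30, 12:45–14:45, 15:00–15:15, 15:30–16:15, 18:00–19:00.
Wyatt → UTC: 11:00–11:45, 15:30–18:30.
Thandi ∩ Anders: 13:00–14:00, 15:45–16:15, 18:45–19:00.
Thandi ∩ Anders ∩ Wyatt: 15:45–16:15.
Total common minutes: 30.

30 minutes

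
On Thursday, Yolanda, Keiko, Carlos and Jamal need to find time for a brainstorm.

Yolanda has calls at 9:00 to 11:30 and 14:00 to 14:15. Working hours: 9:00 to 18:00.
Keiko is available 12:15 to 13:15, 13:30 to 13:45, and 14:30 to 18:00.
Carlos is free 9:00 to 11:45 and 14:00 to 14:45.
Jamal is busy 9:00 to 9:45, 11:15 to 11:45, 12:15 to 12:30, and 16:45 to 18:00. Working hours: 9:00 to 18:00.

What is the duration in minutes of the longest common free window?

15 minutes

Yolanda free within 09:00–18:00: 11:30–14:00, 14:15–18:00.
Jamal free within 09:00–18:00: 09:45–11:15, 11:45–12:15, 12:30–16:45.
Yolanda ∩ Keiko: 12:15–13:15, 13:30–13:45, 14:30–18:00.
Yolanda ∩ Keiko ∩ Carlos: 14:30–14:45.
Yolanda ∩ Keiko ∩ Carlos ∩ Jamal: 14:30–14:45.
Single common window of 15 minutes.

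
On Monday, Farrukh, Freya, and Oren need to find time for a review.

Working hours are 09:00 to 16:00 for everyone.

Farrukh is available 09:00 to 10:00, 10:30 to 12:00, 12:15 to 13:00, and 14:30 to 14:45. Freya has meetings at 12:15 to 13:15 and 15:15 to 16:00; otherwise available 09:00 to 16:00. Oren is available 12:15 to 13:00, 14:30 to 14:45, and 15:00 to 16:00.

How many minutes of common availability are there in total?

Freya free within 09:00–16:00: 09:00–12:15, 13:15–15:15.
Farrukh ∩ Freya: 09:00–10:00, 10:30–12:00, 14:30–14:45.
Farrukh ∩ Freya ∩ Oren: 14:30–14:45.
Total common minutes: 15.

15 minutes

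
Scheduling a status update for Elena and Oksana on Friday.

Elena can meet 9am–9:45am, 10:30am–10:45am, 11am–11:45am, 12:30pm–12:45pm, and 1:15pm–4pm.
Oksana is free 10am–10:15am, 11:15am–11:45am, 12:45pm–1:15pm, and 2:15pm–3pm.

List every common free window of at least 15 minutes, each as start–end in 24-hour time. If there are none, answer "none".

Elena ∩ Oksana: 11:15–11:45, 14:15–15:00.
Windows ≥ 15 min: 11:15–11:45, 14:15–15:00.

11:15–11:45, 14:15–15:00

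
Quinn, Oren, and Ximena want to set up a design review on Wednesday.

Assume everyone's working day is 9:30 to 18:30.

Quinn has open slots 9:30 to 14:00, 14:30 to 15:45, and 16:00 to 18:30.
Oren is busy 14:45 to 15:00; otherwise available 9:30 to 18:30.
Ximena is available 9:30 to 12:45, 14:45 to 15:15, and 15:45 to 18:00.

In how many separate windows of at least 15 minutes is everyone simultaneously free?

Oren free within 09:30–18:30: 09:30–14:45, 15:00–18:30.
Quinn ∩ Oren: 09:30–14:00, 14:30–14:45, 15:00–15:45, 16:00–18:30.
Quinn ∩ Oren ∩ Ximena: 09:30–12:45, 15:00–15:15, 16:00–18:00.
Windows ≥ 15 min: 09:30–12:45, 15:00–15:15, 16:00–18:00.
That's 3 windows.

3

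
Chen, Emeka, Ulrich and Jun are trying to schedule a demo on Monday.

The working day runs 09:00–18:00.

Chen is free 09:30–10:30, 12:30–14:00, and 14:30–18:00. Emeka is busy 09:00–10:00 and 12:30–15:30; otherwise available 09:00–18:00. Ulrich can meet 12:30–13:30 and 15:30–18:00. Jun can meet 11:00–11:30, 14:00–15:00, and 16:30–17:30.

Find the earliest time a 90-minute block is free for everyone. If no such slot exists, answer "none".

Emeka free within 09:00–18:00: 10:00–12:30, 15:30–18:00.
Chen ∩ Emeka: 10:00–10:30, 15:30–18:00.
Chen ∩ Emeka ∩ Ulrich: 15:30–18:00.
Chen ∩ Emeka ∩ Ulrich ∩ Jun: 16:30–17:30.
Windows ≥ 90 min: (none).

none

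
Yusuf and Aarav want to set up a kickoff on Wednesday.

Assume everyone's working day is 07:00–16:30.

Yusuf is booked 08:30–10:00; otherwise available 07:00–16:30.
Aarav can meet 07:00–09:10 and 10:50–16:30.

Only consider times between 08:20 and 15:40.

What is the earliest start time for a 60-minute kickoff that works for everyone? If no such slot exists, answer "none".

10:50

Yusuf free within 07:00–16:30: 07:00–08:30, 10:00–16:30.
Yusuf ∩ Aarav: 07:00–08:30, 10:50–16:30.
Restricted to 08:20–15:40: 08:20–08:30, 10:50–15:40.
Windows ≥ 60 min: 10:50–15:40.
Earliest such window starts at 10:50.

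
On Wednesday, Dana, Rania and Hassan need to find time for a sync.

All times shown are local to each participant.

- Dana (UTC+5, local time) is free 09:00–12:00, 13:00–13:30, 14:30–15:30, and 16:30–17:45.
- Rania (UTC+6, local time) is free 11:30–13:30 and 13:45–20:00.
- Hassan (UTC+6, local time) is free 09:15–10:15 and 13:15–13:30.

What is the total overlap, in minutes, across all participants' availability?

0 minutes

Dana → UTC: 04:00–07:00, 08:00–08:30, 09:30–10:30, 11:30–12:45.
Rania → UTC: 05:30–07:30, 07:45–14:00.
Hassan → UTC: 03:15–04:15, 07:15–07:30.
Dana ∩ Rania: 05:30–07:00, 08:00–08:30, 09:30–10:30, 11:30–12:45.
Dana ∩ Rania ∩ Hassan: (none).
Total common minutes: 0.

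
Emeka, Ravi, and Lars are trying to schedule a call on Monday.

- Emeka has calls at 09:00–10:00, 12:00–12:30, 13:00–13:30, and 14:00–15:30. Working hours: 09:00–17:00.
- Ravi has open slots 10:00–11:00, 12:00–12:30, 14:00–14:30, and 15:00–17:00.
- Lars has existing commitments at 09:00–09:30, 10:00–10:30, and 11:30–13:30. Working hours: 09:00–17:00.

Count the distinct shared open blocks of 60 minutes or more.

1

Emeka free within 09:00–17:00: 10:00–12:00, 12:30–13:00, 13:30–14:00, 15:30–17:00.
Lars free within 09:00–17:00: 09:30–10:00, 10:30–11:30, 13:30–17:00.
Emeka ∩ Ravi: 10:00–11:00, 15:30–17:00.
Emeka ∩ Ravi ∩ Lars: 10:30–11:00, 15:30–17:00.
Windows ≥ 60 min: 15:30–17:00.
That's 1 window.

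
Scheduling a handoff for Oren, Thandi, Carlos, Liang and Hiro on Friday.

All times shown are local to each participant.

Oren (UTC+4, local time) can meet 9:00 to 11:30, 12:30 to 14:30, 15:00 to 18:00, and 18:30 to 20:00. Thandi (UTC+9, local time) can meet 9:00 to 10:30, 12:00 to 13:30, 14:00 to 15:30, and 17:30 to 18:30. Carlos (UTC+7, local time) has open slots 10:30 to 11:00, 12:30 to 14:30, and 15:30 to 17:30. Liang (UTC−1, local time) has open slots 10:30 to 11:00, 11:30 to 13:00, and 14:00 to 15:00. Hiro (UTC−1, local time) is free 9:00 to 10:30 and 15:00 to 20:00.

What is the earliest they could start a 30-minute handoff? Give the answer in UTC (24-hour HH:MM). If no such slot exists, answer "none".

Oren → UTC: 05:00–07:30, 08:30–10:30, 11:00–14:00, 14:30–16:00.
Thandi → UTC: 00:00–01:30, 03:00–04:30, 05:00–06:30, 08:30–09:30.
Carlos → UTC: 03:30–04:00, 05:30–07:30, 08:30–10:30.
Liang → UTC: 11:30–12:00, 12:30–14:00, 15:00–16:00.
Hiro → UTC: 10:00–11:30, 16:00–21:00.
Oren ∩ Thandi: 05:00–06:30, 08:30–09:30.
Oren ∩ Thandi ∩ Carlos: 05:30–06:30, 08:30–09:30.
Oren ∩ Thandi ∩ Carlos ∩ Liang: (none).
Oren ∩ Thandi ∩ Carlos ∩ Liang ∩ Hiro: (none).
Windows ≥ 30 min: (none).

none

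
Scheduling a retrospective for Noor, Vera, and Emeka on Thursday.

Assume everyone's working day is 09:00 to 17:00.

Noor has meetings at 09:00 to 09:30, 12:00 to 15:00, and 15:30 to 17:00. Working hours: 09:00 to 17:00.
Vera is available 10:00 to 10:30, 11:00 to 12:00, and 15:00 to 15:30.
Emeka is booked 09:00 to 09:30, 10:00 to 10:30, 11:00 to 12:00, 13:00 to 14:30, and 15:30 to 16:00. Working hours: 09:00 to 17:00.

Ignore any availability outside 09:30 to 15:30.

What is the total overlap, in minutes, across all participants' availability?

30 minutes

Noor free within 09:00–17:00: 09:30–12:00, 15:00–15:30.
Emeka free within 09:00–17:00: 09:30–10:00, 10:30–11:00, 12:00–13:00, 14:30–15:30, 16:00–17:00.
Noor ∩ Vera: 10:00–10:30, 11:00–12:00, 15:00–15:30.
Noor ∩ Vera ∩ Emeka: 15:00–15:30.
Restricted to 09:30–15:30: 15:00–15:30.
Total common minutes: 30.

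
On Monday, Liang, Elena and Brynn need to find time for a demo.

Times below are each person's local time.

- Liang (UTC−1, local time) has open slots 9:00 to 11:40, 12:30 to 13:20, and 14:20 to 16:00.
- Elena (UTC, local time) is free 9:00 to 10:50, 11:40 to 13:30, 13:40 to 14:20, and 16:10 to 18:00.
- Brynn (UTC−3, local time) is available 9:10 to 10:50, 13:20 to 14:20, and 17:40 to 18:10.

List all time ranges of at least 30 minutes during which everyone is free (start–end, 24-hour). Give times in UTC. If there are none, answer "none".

Liang → UTC: 10:00–12:40, 13:30–14:20, 15:20–17:00.
Elena → UTC: 09:00–10:50, 11:40–13:30, 13:40–14:20, 16:10–18:00.
Brynn → UTC: 12:10–13:50, 16:20–17:20, 20:40–21:10.
Liang ∩ Elena: 10:00–10:50, 11:40–12:40, 13:40–14:20, 16:10–17:00.
Liang ∩ Elena ∩ Brynn: 12:10–12:40, 13:40–13:50, 16:20–17:00.
Windows ≥ 30 min: 12:10–12:40, 16:20–17:00.

12:10–12:40, 16:20–17:00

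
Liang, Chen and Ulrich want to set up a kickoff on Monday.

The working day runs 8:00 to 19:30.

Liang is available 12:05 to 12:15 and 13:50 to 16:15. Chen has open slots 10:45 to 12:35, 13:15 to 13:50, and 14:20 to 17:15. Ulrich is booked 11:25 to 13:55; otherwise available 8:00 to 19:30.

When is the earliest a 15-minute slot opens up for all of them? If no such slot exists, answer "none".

Ulrich free within 08:00–19:30: 08:00–11:25, 13:55–19:30.
Liang ∩ Chen: 12:05–12:15, 14:20–16:15.
Liang ∩ Chen ∩ Ulrich: 14:20–16:15.
Windows ≥ 15 min: 14:20–16:15.
Earliest such window starts at 14:20.

14:20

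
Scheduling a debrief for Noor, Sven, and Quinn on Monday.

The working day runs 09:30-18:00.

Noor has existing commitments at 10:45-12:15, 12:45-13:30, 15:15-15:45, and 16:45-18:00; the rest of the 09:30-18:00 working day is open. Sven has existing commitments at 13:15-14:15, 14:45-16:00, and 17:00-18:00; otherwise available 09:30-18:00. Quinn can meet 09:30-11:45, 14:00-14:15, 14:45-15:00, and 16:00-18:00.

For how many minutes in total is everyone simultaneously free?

120 minutes

Noor free within 09:30–18:00: 09:30–10:45, 12:15–12:45, 13:30–15:15, 15:45–16:45.
Sven free within 09:30–18:00: 09:30–13:15, 14:15–14:45, 16:00–17:00.
Noor ∩ Sven: 09:30–10:45, 12:15–12:45, 14:15–14:45, 16:00–16:45.
Noor ∩ Sven ∩ Quinn: 09:30–10:45, 16:00–16:45.
Total common minutes: 75 + 45 = 120.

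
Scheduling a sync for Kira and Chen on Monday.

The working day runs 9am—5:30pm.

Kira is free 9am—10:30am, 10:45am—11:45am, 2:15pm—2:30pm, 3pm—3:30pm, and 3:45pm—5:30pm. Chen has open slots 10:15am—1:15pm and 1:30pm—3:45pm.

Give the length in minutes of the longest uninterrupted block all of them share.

60 minutes

Kira ∩ Chen: 10:15–10:30, 10:45–11:45, 14:15–14:30, 15:00–15:30.
Common window lengths: 15, 60, 15, 30 min; longest is 60.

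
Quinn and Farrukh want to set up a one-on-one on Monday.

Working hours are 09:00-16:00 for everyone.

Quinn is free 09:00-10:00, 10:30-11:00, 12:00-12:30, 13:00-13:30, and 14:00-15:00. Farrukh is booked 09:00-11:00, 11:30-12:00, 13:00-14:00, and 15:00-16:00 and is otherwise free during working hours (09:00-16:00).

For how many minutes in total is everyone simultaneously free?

Farrukh free within 09:00–16:00: 11:00–11:30, 12:00–13:00, 14:00–15:00.
Quinn ∩ Farrukh: 12:00–12:30, 14:00–15:00.
Total common minutes: 30 + 60 = 90.

90 minutes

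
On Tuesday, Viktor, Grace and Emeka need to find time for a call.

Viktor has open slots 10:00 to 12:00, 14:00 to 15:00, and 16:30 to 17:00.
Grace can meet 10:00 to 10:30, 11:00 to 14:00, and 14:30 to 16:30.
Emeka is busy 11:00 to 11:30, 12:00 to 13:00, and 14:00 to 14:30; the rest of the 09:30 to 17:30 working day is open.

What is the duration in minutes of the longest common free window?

Emeka free within 09:30–17:30: 09:30–11:00, 11:30–12:00, 13:00–14:00, 14:30–17:30.
Viktor ∩ Grace: 10:00–10:30, 11:00–12:00, 14:30–15:00.
Viktor ∩ Grace ∩ Emeka: 10:00–10:30, 11:30–12:00, 14:30–15:00.
Common window lengths: 30, 30, 30 min; longest is 30.

30 minutes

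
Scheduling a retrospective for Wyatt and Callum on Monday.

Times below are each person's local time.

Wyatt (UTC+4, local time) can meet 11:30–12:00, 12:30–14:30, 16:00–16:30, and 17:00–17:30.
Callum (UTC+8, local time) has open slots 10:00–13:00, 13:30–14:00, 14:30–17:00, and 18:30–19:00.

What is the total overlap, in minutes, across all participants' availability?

Wyatt → UTC: 07:30–08:00, 08:30–10:30, 12:00–12:30, 13:00–13:30.
Callum → UTC: 02:00–05:00, 05:30–06:00, 06:30–09:00, 10:30–11:00.
Wyatt ∩ Callum: 07:30–08:00, 08:30–09:00.
Total common minutes: 30 + 30 = 60.

60 minutes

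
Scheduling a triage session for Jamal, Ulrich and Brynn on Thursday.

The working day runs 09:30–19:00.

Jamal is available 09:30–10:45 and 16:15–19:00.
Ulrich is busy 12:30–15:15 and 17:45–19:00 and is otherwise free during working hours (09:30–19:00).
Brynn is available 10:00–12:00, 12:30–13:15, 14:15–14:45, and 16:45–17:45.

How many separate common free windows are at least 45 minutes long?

2

Ulrich free within 09:30–19:00: 09:30–12:30, 15:15–17:45.
Jamal ∩ Ulrich: 09:30–10:45, 16:15–17:45.
Jamal ∩ Ulrich ∩ Brynn: 10:00–10:45, 16:45–17:45.
Windows ≥ 45 min: 10:00–10:45, 16:45–17:45.
That's 2 windows.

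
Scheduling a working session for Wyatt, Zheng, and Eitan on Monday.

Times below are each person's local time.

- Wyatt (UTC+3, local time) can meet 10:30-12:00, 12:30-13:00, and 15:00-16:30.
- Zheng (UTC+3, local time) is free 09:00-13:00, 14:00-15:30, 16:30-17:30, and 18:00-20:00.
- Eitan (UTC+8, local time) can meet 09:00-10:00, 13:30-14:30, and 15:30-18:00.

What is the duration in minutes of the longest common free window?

90 minutes

Wyatt → UTC: 07:30–09:00, 09:30–10:00, 12:00–13:30.
Zheng → UTC: 06:00–10:00, 11:00–12:30, 13:30–14:30, 15:00–17:00.
Eitan → UTC: 01:00–02:00, 05:30–06:30, 07:30–10:00.
Wyatt ∩ Zheng: 07:30–09:00, 09:30–10:00, 12:00–12:30.
Wyatt ∩ Zheng ∩ Eitan: 07:30–09:00, 09:30–10:00.
Common window lengths: 90, 30 min; longest is 90.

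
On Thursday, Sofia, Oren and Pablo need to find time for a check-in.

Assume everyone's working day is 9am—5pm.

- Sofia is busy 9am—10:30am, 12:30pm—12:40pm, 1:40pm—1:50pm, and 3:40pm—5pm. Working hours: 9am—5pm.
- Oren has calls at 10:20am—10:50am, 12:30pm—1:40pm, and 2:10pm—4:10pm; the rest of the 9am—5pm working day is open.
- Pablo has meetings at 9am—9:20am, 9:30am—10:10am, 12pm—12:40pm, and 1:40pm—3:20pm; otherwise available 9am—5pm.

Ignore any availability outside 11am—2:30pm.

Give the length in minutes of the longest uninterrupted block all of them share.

60 minutes

Sofia free within 09:00–17:00: 10:30–12:30, 12:40–13:40, 13:50–15:40.
Oren free within 09:00–17:00: 09:00–10:20, 10:50–12:30, 13:40–14:10, 16:10–17:00.
Pablo free within 09:00–17:00: 09:20–09:30, 10:10–12:00, 12:40–13:40, 15:20–17:00.
Sofia ∩ Oren: 10:50–12:30, 13:50–14:10.
Sofia ∩ Oren ∩ Pablo: 10:50–12:00.
Restricted to 11:00–14:30: 11:00–12:00.
Single common window of 60 minutes.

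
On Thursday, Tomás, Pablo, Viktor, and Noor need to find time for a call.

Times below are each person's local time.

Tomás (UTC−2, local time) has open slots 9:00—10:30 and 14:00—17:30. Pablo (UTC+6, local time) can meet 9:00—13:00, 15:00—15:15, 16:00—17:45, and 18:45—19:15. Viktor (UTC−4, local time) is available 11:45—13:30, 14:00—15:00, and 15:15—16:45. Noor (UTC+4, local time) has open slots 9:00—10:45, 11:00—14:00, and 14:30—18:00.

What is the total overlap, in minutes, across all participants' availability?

Tomás → UTC: 11:00–12:30, 16:00–19:30.
Pablo → UTC: 03:00–07:00, 09:00–09:15, 10:00–11:45, 12:45–13:15.
Viktor → UTC: 15:45–17:30, 18:00–19:00, 19:15–20:45.
Noor → UTC: 05:00–06:45, 07:00–10:00, 10:30–14:00.
Tomás ∩ Pablo: 11:00–11:45.
Tomás ∩ Pablo ∩ Viktor: (none).
Tomás ∩ Pablo ∩ Viktor ∩ Noor: (none).
Total common minutes: 0.

0 minutes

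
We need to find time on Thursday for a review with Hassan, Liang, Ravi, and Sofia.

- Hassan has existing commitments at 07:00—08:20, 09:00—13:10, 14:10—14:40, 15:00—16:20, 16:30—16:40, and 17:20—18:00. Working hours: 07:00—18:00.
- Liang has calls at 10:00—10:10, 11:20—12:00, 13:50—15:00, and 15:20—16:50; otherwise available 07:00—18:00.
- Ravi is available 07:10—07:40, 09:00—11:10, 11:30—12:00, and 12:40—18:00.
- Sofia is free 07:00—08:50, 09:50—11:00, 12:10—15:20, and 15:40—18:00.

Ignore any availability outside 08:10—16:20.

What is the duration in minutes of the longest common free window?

Hassan free within 07:00–18:00: 08:20–09:00, 13:10–14:10, 14:40–15:00, 16:20–16:30, 16:40–17:20.
Liang free within 07:00–18:00: 07:00–10:00, 10:10–11:20, 12:00–13:50, 15:00–15:20, 16:50–18:00.
Hassan ∩ Liang: 08:20–09:00, 13:10–13:50, 16:50–17:20.
Hassan ∩ Liang ∩ Ravi: 13:10–13:50, 16:50–17:20.
Hassan ∩ Liang ∩ Ravi ∩ Sofia: 13:10–13:50, 16:50–17:20.
Restricted to 08:10–16:20: 13:10–13:50.
Single common window of 40 minutes.

40 minutes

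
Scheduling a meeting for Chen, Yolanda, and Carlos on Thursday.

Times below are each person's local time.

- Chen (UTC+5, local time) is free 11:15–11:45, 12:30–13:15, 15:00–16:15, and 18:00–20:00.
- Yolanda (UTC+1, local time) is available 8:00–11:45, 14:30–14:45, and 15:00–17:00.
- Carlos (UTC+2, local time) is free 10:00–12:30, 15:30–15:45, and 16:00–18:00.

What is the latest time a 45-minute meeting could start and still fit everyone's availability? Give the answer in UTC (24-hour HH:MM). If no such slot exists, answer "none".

Chen → UTC: 06:15–06:45, 07:30–08:15, 10:00–11:15, 13:00–15:00.
Yolanda → UTC: 07:00–10:45, 13:30–13:45, 14:00–16:00.
Carlos → UTC: 08:00–10:30, 13:30–13:45, 14:00–16:00.
Chen ∩ Yolanda: 07:30–08:15, 10:00–10:45, 13:30–13:45, 14:00–15:00.
Chen ∩ Yolanda ∩ Carlos: 08:00–08:15, 10:00–10:30, 13:30–13:45, 14:00–15:00.
Windows ≥ 45 min: 14:00–15:00.
Latest start in the last window 14:00–15:00 is 15:00 − 45 min = 14:15.

14:15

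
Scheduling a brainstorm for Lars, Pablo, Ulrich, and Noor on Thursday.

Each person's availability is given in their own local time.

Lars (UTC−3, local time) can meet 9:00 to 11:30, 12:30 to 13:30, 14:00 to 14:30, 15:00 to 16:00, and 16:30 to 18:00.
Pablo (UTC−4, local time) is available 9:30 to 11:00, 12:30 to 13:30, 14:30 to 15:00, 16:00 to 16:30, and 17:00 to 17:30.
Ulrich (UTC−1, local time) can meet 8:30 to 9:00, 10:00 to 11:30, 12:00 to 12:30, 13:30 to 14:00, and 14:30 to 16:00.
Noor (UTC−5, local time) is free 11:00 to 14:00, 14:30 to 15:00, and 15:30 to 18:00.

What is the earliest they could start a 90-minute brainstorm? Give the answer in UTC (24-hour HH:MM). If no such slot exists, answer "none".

none

Lars → UTC: 12:00–14:30, 15:30–16:30, 17:00–17:30, 18:00–19:00, 19:30–21:00.
Pablo → UTC: 13:30–15:00, 16:30–17:30, 18:30–19:00, 20:00–20:30, 21:00–21:30.
Ulrich → UTC: 09:30–10:00, 11:00–12:30, 13:00–13:30, 14:30–15:00, 15:30–17:00.
Noor → UTC: 16:00–19:00, 19:30–20:00, 20:30–23:00.
Lars ∩ Pablo: 13:30–14:30, 17:00–17:30, 18:30–19:00, 20:00–20:30.
Lars ∩ Pablo ∩ Ulrich: (none).
Lars ∩ Pablo ∩ Ulrich ∩ Noor: (none).
Windows ≥ 90 min: (none).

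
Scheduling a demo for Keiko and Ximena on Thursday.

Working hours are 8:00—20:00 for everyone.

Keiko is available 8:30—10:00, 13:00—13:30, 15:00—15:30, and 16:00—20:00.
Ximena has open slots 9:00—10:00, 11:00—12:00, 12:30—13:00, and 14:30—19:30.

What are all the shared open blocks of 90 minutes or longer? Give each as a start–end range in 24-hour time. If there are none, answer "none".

Keiko ∩ Ximena: 09:00–10:00, 15:00–15:30, 16:00–19:30.
Windows ≥ 90 min: 16:00–19:30.

16:00–19:30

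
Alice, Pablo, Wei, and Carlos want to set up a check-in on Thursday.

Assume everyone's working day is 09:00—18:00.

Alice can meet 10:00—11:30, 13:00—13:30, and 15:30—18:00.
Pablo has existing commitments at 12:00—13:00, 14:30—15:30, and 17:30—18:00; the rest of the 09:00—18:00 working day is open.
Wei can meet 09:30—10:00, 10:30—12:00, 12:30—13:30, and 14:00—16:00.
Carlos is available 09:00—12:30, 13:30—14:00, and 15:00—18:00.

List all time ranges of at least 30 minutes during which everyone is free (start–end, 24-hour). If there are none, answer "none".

Pablo free within 09:00–18:00: 09:00–12:00, 13:00–14:30, 15:30–17:30.
Alice ∩ Pablo: 10:00–11:30, 13:00–13:30, 15:30–17:30.
Alice ∩ Pablo ∩ Wei: 10:30–11:30, 13:00–13:30, 15:30–16:00.
Alice ∩ Pablo ∩ Wei ∩ Carlos: 10:30–11:30, 15:30–16:00.
Windows ≥ 30 min: 10:30–11:30, 15:30–16:00.

10:30–11:30, 15:30–16:00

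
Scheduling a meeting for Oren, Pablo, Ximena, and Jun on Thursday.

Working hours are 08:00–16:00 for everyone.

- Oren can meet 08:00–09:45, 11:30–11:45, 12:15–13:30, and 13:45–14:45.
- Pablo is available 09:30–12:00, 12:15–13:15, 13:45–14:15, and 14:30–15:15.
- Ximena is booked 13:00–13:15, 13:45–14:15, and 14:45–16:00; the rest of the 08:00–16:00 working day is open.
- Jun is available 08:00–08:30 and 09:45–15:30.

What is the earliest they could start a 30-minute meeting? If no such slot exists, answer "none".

Ximena free within 08:00–16:00: 08:00–13:00, 13:15–13:45, 14:15–14:45.
Oren ∩ Pablo: 09:30–09:45, 11:30–11:45, 12:15–13:15, 13:45–14:15, 14:30–14:45.
Oren ∩ Pablo ∩ Ximena: 09:30–09:45, 11:30–11:45, 12:15–13:00, 14:30–14:45.
Oren ∩ Pablo ∩ Ximena ∩ Jun: 11:30–11:45, 12:15–13:00, 14:30–14:45.
Windows ≥ 30 min: 12:15–13:00.
Earliest such window starts at 12:15.

12:15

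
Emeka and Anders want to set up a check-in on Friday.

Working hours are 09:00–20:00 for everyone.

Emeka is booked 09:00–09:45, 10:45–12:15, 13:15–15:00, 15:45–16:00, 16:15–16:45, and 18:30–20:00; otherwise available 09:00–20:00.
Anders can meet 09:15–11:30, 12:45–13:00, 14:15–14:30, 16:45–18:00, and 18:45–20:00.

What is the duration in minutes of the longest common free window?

75 minutes

Emeka free within 09:00–20:00: 09:45–10:45, 12:15–13:15, 15:00–15:45, 16:00–16:15, 16:45–18:30.
Emeka ∩ Anders: 09:45–10:45, 12:45–13:00, 16:45–18:00.
Common window lengths: 60, 15, 75 min; longest is 75.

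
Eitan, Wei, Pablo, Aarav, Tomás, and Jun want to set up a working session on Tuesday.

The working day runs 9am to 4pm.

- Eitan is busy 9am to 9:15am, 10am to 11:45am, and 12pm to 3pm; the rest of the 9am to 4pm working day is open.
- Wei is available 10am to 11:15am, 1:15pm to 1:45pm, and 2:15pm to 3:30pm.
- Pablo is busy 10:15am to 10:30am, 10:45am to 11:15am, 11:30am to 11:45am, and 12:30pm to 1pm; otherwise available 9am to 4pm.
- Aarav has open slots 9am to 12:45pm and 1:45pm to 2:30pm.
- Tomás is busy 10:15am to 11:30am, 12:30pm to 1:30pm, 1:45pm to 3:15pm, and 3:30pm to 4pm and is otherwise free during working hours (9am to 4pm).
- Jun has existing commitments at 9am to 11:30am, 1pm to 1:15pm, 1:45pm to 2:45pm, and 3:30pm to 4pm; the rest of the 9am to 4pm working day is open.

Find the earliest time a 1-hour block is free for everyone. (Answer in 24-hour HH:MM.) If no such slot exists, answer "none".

none

Eitan free within 09:00–16:00: 09:15–10:00, 11:45–12:00, 15:00–16:00.
Pablo free within 09:00–16:00: 09:00–10:15, 10:30–10:45, 11:15–11:30, 11:45–12:30, 13:00–16:00.
Tomás free within 09:00–16:00: 09:00–10:15, 11:30–12:30, 13:30–13:45, 15:15–15:30.
Jun free within 09:00–16:00: 11:30–13:00, 13:15–13:45, 14:45–15:30.
Eitan ∩ Wei: 15:00–15:30.
Eitan ∩ Wei ∩ Pablo: 15:00–15:30.
Eitan ∩ Wei ∩ Pablo ∩ Aarav: (none).
Eitan ∩ Wei ∩ Pablo ∩ Aarav ∩ Tomás: (none).
Eitan ∩ Wei ∩ Pablo ∩ Aarav ∩ Tomás ∩ Jun: (none).
Windows ≥ 60 min: (none).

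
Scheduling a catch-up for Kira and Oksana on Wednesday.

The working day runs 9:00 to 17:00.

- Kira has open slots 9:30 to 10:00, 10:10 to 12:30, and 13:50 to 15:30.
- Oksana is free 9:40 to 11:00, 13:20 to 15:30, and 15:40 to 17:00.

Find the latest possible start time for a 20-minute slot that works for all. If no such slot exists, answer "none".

15:10

Kira ∩ Oksana: 09:40–10:00, 10:10–11:00, 13:50–15:30.
Windows ≥ 20 min: 09:40–10:00, 10:10–11:00, 13:50–15:30.
Latest start in the last window 13:50–15:30 is 15:30 − 20 min = 15:10.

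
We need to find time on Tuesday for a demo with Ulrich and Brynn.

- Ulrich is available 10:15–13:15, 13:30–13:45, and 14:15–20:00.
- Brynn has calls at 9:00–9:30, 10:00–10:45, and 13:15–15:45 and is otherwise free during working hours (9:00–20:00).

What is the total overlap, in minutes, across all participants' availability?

Brynn free within 09:00–20:00: 09:30–10:00, 10:45–13:15, 15:45–20:00.
Ulrich ∩ Brynn: 10:45–13:15, 15:45–20:00.
Total common minutes: 150 + 255 = 405.

405 minutes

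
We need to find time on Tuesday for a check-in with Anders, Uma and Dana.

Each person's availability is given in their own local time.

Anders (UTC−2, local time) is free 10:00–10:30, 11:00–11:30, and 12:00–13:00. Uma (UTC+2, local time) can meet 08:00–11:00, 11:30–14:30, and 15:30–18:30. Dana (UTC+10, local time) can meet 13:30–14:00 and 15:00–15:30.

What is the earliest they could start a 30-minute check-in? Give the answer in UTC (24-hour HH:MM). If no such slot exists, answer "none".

Anders → UTC: 12:00–12:30, 13:00–13:30, 14:00–15:00.
Uma → UTC: 06:00–09:00, 09:30–12:30, 13:30–16:30.
Dana → UTC: 03:30–04:00, 05:00–05:30.
Anders ∩ Uma: 12:00–12:30, 14:00–15:00.
Anders ∩ Uma ∩ Dana: (none).
Windows ≥ 30 min: (none).

none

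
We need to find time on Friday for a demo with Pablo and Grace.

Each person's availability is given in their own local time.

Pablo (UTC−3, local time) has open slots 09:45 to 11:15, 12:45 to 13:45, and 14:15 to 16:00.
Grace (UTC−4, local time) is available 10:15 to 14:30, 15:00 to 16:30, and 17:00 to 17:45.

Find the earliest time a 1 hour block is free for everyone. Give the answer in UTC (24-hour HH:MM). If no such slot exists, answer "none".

15:45

Pablo → UTC: 12:45–14:15, 15:45–16:45, 17:15–19:00.
Grace → UTC: 14:15–18:30, 19:00–20:30, 21:00–21:45.
Pablo ∩ Grace: 15:45–16:45, 17:15–18:30.
Windows ≥ 60 min: 15:45–16:45, 17:15–18:30.
Earliest such window starts at 15:45.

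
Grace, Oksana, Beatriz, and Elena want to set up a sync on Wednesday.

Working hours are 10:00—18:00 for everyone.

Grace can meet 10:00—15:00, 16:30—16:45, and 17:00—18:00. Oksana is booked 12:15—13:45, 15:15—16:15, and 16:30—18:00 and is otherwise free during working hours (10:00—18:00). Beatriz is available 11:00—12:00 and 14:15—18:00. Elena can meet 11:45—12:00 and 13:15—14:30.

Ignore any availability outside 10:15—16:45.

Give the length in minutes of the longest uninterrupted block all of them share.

15 minutes

Oksana free within 10:00–18:00: 10:00–12:15, 13:45–15:15, 16:15–16:30.
Grace ∩ Oksana: 10:00–12:15, 13:45–15:00.
Grace ∩ Oksana ∩ Beatriz: 11:00–12:00, 14:15–15:00.
Grace ∩ Oksana ∩ Beatriz ∩ Elena: 11:45–12:00, 14:15–14:30.
Restricted to 10:15–16:45: 11:45–12:00, 14:15–14:30.
Common window lengths: 15, 15 min; longest is 15.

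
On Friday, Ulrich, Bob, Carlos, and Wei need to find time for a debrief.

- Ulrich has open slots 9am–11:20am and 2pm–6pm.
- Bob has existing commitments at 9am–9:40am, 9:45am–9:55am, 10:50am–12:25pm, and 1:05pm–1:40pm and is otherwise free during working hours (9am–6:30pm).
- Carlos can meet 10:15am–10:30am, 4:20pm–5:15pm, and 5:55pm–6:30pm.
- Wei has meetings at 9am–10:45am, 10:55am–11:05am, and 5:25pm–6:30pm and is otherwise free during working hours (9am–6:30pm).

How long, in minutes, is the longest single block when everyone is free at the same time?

55 minutes

Bob free within 09:00–18:30: 09:40–09:45, 09:55–10:50, 12:25–13:05, 13:40–18:30.
Wei free within 09:00–18:30: 10:45–10:55, 11:05–17:25.
Ulrich ∩ Bob: 09:40–09:45, 09:55–10:50, 14:00–18:00.
Ulrich ∩ Bob ∩ Carlos: 10:15–10:30, 16:20–17:15, 17:55–18:00.
Ulrich ∩ Bob ∩ Carlos ∩ Wei: 16:20–17:15.
Single common window of 55 minutes.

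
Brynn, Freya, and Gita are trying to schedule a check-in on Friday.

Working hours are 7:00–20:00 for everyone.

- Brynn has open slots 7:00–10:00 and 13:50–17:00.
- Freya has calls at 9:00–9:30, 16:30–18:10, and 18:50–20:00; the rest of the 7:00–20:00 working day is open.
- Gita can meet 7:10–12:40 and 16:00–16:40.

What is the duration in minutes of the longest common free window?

Freya free within 07:00–20:00: 07:00–09:00, 09:30–16:30, 18:10–18:50.
Brynn ∩ Freya: 07:00–09:00, 09:30–10:00, 13:50–16:30.
Brynn ∩ Freya ∩ Gita: 07:10–09:00, 09:30–10:00, 16:00–16:30.
Common window lengths: 110, 30, 30 min; longest is 110.

110 minutes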